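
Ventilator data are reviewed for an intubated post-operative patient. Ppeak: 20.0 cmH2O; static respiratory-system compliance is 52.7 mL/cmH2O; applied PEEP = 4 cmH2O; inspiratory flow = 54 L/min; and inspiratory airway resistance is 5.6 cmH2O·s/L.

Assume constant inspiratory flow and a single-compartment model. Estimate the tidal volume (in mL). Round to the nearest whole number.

578

Flow: 54 L/min ÷ 60 = 0.9 L/s.
Equation of motion (constant flow): PIP = Vt/C + R·V̇ + PEEP.
Vt/C = PIP − R·V̇ − PEEP = 20.0 − 5.04 − 4 = 10.96 cmH2O.
Vt = C × 10.96 = 52.7 × 10.96 = 577.59 mL.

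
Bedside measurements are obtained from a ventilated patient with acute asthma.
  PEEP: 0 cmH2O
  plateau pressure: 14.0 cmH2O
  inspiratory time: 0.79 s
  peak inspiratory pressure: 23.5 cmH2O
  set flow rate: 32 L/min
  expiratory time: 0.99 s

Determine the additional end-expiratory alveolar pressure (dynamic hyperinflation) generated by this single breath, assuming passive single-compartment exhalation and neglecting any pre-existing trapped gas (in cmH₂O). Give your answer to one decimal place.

Flow: 32 L/min ÷ 60 = 0.5333 L/s.
Vt = flow × Ti = 0.5333 L/s × 0.79 s × 1000 mL/L = 421.31 mL.
R = (PIP − Pplat)/V̇ = (23.5 − 14.0) / 0.5333 = 9.5/0.5333 = 17.814 cmH2O·s/L.
C = Vt/(Pplat − PEEP) = 421.31 / (14.0 − 0) = 421.31/14.0 = 30.094 mL/cmH2O.
τ = R × C = 17.814 × 0.03009 L/cmH2O = 0.536 s.
Fraction remaining = e^(−Te/τ) = e^(−0.99/0.536) = 0.1577; trapped volume = 421.31 × 0.1577 = 66.441 mL.
Additional alveolar pressure from trapping ≈ V_trapped / C = 66.441 / 30.094 = 2.208 cmH2O.

2.2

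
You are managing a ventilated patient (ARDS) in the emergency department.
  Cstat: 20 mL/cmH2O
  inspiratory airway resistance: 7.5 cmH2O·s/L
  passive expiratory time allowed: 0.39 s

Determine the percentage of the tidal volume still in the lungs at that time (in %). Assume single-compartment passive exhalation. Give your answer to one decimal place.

7.4

τ = R × C = 7.5 × 20 mL/cmH2O = 7.5 × 0.020 L/cmH2O = 0.15 s.
Passive exhalation: V(t)/V₀ = e^(−t/τ) = e^(−0.39/0.15) = 0.07427.
Fraction remaining = 0.07427 → 7.427%.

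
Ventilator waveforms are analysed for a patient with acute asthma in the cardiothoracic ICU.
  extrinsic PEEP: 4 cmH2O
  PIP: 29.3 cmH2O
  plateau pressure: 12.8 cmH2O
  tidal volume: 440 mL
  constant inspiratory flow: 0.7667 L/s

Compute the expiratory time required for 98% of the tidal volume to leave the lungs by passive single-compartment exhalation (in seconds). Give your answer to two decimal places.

R = (PIP − Pplat)/V̇ = (29.3 − 12.8) / 0.7667 = 16.5/0.7667 = 21.521 cmH2O·s/L.
C = Vt/(Pplat − PEEP) = 440.0 / (12.8 − 4) = 440.0/8.8 = 50.0 mL/cmH2O.
τ = R × C = 21.521 × 0.05 L/cmH2O = 1.076 s.
t = −τ·ln(1 − 0.98) = −1.076·ln(0.02) = 4.209 s.

4.21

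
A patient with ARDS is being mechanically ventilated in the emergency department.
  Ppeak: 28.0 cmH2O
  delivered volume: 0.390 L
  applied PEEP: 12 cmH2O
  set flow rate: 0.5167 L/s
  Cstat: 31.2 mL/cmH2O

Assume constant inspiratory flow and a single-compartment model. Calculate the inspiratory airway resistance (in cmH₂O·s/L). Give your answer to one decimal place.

6.8

Equation of motion (constant flow): PIP = Vt/C + R·V̇ + PEEP.
R·V̇ = PIP − Vt/C − PEEP = 28.0 − 390/31.2 − 12 = 28.0 − 12.5 − 12 = 3.5 cmH2O.
R = 3.5 / 0.5167 = 6.774 cmH2O·s/L.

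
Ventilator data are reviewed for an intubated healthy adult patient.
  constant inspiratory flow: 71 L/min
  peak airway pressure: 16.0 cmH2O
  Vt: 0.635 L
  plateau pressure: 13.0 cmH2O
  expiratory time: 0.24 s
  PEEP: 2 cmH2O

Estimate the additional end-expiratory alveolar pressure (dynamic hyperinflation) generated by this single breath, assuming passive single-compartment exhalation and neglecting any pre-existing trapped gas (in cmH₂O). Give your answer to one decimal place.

2.1

Flow: 71 L/min ÷ 60 = 1.1833 L/s.
R = (PIP − Pplat)/V̇ = (16.0 − 13.0) / 1.1833 = 3.0/1.1833 = 2.535 cmH2O·s/L.
C = Vt/(Pplat − PEEP) = 635.0 / (13.0 − 2) = 635.0/11.0 = 57.727 mL/cmH2O.
τ = R × C = 2.535 × 0.05773 L/cmH2O = 0.1463 s.
Fraction remaining = e^(−Te/τ) = e^(−0.24/0.1463) = 0.1939; trapped volume = 635.0 × 0.1939 = 123.13 mL.
Additional alveolar pressure from trapping ≈ V_trapped / C = 123.13 / 57.727 = 2.133 cmH2O.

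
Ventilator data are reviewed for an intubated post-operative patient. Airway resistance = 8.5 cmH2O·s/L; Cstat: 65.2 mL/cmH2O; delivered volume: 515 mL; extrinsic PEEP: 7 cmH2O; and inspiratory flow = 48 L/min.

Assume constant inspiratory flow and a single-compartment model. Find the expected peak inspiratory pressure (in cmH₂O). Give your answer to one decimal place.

21.7

Flow: 48 L/min ÷ 60 = 0.8 L/s.
Equation of motion (constant flow): PIP = Vt/C + R·V̇ + PEEP.
PIP = 515/65.2 + 8.5×0.8 + 7 = 7.899 + 6.8 + 7 = 21.699 cmH2O.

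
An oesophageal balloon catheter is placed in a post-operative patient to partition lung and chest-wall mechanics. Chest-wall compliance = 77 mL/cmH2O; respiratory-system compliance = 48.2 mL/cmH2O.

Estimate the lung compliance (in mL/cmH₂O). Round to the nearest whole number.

129

1/CL = 1/Crs − 1/Ccw.
1/CL = 1/48.2 − 1/77 = 0.00776.
CL = 128.87 mL/cmH2O.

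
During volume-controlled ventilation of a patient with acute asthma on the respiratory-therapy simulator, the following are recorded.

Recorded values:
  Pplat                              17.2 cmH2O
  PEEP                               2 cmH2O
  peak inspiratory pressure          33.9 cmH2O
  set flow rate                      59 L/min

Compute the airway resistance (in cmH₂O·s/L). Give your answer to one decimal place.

17.0

Flow: 59 L/min ÷ 60 = 0.9833 L/s.
Raw = (PIP − Pplat) / flow = (33.9 − 17.2) / 0.9833 = 16.7 / 0.9833 = 16.984 cmH2O·s/L.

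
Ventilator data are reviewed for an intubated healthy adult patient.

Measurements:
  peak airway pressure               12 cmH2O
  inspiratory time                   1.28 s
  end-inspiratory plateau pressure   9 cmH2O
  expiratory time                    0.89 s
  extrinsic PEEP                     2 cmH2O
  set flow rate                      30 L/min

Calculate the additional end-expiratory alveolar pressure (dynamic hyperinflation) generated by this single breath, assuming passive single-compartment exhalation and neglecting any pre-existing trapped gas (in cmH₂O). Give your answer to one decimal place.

Flow: 30 L/min ÷ 60 = 0.5 L/s.
Vt = flow × Ti = 0.5 L/s × 1.28 s × 1000 mL/L = 640.0 mL.
R = (PIP − Pplat)/V̇ = (12 − 9) / 0.5 = 3.0/0.5 = 6.0 cmH2O·s/L.
C = Vt/(Pplat − PEEP) = 640.0 / (9 − 2) = 640.0/7.0 = 91.429 mL/cmH2O.
τ = R × C = 6.0 × 0.09143 L/cmH2O = 0.5486 s.
Fraction remaining = e^(−Te/τ) = e^(−0.89/0.5486) = 0.1974; trapped volume = 640.0 × 0.1974 = 126.34 mL.
Additional alveolar pressure from trapping ≈ V_trapped / C = 126.34 / 91.429 = 1.382 cmH2O.

1.4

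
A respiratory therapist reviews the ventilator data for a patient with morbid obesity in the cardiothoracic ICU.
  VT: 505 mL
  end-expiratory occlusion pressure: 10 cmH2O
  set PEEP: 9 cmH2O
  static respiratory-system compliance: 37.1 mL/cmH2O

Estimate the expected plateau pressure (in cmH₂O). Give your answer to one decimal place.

23.6

End-expiratory occlusion gives total PEEP = 10 cmH2O (intrinsic PEEP = 10 − 9 = 1). Use total PEEP for the elastic gradient.
Pplat = PEEPtotal + Vt / Cstat = 10 + 505 / 37.1 = 10 + 13.612 = 23.612 cmH2O.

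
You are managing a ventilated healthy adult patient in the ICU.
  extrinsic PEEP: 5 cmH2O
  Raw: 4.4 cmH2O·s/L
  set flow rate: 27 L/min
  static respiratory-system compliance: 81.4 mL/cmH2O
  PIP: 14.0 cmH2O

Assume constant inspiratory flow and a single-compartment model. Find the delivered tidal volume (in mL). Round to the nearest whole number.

571

Flow: 27 L/min ÷ 60 = 0.45 L/s.
Equation of motion (constant flow): PIP = Vt/C + R·V̇ + PEEP.
Vt/C = PIP − R·V̇ − PEEP = 14.0 − 1.98 − 5 = 7.02 cmH2O.
Vt = C × 7.02 = 81.4 × 7.02 = 571.43 mL.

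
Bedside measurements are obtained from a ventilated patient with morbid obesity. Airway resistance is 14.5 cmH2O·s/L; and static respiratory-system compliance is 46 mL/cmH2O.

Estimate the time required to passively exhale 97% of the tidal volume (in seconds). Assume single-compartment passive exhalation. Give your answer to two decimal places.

2.34

τ = R × C = 14.5 × 46 mL/cmH2O = 14.5 × 0.046 L/cmH2O = 0.667 s.
Exhaled fraction f = 1 − e^(−t/τ) → t = −τ·ln(1 − f) = −0.667·ln(0.03) = 2.339 s.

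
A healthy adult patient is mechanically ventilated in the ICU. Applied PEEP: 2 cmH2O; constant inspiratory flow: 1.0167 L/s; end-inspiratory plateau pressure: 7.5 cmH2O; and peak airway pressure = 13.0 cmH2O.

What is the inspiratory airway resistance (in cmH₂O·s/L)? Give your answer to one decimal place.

Raw = (PIP − Pplat) / flow = (13.0 − 7.5) / 1.0167 = 5.5 / 1.0167 = 5.41 cmH2O·s/L.

5.4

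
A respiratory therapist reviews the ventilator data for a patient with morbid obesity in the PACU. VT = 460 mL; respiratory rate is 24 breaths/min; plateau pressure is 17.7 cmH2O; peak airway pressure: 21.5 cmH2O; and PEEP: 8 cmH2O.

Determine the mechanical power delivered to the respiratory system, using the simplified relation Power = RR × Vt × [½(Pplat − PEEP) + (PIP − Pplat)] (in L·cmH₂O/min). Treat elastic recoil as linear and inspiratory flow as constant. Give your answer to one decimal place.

95.5

Per-breath work = Vt × [½(Pplat−PEEP) + (PIP−Pplat)] = 0.460 × [0.5×9.7 + 3.8] = 0.460 × 8.65 = 3.979 L·cmH2O.
Power = 24 × 3.979 = 95.496 L·cmH2O/min.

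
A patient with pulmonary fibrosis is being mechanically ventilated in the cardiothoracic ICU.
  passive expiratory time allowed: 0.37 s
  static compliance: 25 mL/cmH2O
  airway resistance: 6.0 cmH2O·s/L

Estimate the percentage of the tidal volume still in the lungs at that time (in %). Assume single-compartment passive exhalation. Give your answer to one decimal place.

τ = R × C = 6.0 × 25 mL/cmH2O = 6.0 × 0.025 L/cmH2O = 0.15 s.
Passive exhalation: V(t)/V₀ = e^(−t/τ) = e^(−0.37/0.15) = 0.08487.
Fraction remaining = 0.08487 → 8.487%.

8.5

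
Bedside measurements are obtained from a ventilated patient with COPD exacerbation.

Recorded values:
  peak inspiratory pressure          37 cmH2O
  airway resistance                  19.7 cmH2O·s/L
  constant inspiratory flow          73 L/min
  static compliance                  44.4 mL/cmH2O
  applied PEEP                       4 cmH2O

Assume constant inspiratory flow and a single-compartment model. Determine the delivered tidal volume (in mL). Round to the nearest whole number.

Flow: 73 L/min ÷ 60 = 1.2167 L/s.
Equation of motion (constant flow): PIP = Vt/C + R·V̇ + PEEP.
Vt/C = PIP − R·V̇ − PEEP = 37 − 23.969 − 4 = 9.031 cmH2O.
Vt = C × 9.031 = 44.4 × 9.031 = 400.98 mL.

401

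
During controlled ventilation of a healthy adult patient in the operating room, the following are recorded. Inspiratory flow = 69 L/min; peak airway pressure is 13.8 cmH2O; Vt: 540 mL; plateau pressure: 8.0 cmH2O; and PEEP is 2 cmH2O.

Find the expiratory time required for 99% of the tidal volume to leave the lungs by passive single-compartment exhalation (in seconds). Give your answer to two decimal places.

Flow: 69 L/min ÷ 60 = 1.15 L/s.
R = (PIP − Pplat)/V̇ = (13.8 − 8.0) / 1.15 = 5.8/1.15 = 5.043 cmH2O·s/L.
C = Vt/(Pplat − PEEP) = 540.0 / (8.0 − 2) = 540.0/6.0 = 90.0 mL/cmH2O.
τ = R × C = 5.043 × 0.09 L/cmH2O = 0.4539 s.
t = −τ·ln(1 − 0.99) = −0.4539·ln(0.01) = 2.09 s.

2.09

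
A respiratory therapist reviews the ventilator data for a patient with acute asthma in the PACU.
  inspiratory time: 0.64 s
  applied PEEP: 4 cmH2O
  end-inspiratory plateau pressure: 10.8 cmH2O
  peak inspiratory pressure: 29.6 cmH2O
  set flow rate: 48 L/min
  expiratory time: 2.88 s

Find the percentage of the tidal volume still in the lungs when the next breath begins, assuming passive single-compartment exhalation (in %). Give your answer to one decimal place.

19.6

Flow: 48 L/min ÷ 60 = 0.8 L/s.
Vt = flow × Ti = 0.8 L/s × 0.64 s × 1000 mL/L = 512.0 mL.
R = (PIP − Pplat)/V̇ = (29.6 − 10.8) / 0.8 = 18.8/0.8 = 23.5 cmH2O·s/L.
C = Vt/(Pplat − PEEP) = 512.0 / (10.8 − 4) = 512.0/6.8 = 75.294 mL/cmH2O.
τ = R × C = 23.5 × 0.07529 L/cmH2O = 1.769 s.
Fraction remaining at end-expiration = e^(−Te/τ) = e^(−2.88/1.769) = 0.1963 → 19.63%.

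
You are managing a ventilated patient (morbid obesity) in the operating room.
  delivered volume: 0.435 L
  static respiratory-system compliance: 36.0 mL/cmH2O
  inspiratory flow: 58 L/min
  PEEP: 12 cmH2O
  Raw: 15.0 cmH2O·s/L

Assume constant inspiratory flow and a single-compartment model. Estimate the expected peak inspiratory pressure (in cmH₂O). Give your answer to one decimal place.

38.6

Flow: 58 L/min ÷ 60 = 0.9667 L/s.
Equation of motion (constant flow): PIP = Vt/C + R·V̇ + PEEP.
PIP = 435/36.0 + 15.0×0.9667 + 12 = 12.083 + 14.501 + 12 = 38.584 cmH2O.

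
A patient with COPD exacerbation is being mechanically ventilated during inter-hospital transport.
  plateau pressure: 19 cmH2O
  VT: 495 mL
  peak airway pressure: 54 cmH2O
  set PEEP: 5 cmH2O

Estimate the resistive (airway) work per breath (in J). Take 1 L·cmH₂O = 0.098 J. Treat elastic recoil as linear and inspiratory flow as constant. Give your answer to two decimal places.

1.70

With constant inspiratory flow the resistive pressure is constant at PIP − Pplat = 54 − 19 = 35.0 cmH2O, so resistive work = 35.0 × 0.495 = 17.325 L·cmH2O.
× 0.098 J/(L·cmH2O) → 1.698 J.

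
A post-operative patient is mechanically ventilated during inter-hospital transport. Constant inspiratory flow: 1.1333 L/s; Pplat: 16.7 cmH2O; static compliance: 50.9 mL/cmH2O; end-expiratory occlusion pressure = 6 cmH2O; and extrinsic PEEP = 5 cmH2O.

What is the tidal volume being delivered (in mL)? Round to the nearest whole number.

545

End-expiratory occlusion gives total PEEP = 6 cmH2O (intrinsic PEEP = 6 − 5 = 1). Use total PEEP for the elastic gradient.
Vt = Cstat × (Pplat − PEEPtotal) = 50.9 × (16.7 − 6) = 50.9 × 10.7 = 544.63 mL.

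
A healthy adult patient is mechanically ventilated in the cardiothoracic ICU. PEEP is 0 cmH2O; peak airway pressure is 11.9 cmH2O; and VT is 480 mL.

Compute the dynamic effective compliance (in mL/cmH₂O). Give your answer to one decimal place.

Dynamic compliance = Vt / (PIP − PEEP) = 480 / (11.9 − 0) = 480 / 11.9 = 40.336 mL/cmH2O.

40.3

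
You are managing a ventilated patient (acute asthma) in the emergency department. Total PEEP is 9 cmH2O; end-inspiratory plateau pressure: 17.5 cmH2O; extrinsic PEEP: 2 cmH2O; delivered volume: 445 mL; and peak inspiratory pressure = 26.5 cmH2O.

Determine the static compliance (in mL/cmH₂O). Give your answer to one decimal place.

52.4

End-expiratory occlusion gives total PEEP = 9 cmH2O (intrinsic PEEP = 9 − 2 = 7). Use total PEEP for the elastic gradient.
Cstat = Vt / (Pplat − PEEPtotal) = 445 / (17.5 − 9) = 445 / 8.5 = 52.353 mL/cmH2O.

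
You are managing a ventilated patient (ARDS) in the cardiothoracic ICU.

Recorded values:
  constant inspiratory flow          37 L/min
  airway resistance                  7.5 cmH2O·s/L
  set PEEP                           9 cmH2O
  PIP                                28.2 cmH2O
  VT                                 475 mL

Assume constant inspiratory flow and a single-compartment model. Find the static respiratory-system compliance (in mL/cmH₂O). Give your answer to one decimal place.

Flow: 37 L/min ÷ 60 = 0.6167 L/s.
Equation of motion (constant flow): PIP = Vt/C + R·V̇ + PEEP.
Vt/C = PIP − R·V̇ − PEEP = 28.2 − 7.5×0.6167 − 9 = 28.2 − 4.625 − 9 = 14.575 cmH2O.
C = Vt / 14.575 = 475 / 14.575 = 32.59 mL/cmH2O.

32.6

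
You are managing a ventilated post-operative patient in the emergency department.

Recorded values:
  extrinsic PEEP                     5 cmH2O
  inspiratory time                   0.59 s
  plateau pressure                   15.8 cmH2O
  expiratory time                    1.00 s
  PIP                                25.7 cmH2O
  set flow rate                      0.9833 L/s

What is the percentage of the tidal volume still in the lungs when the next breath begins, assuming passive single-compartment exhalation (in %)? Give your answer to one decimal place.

Vt = flow × Ti = 0.9833 L/s × 0.59 s × 1000 mL/L = 580.15 mL.
R = (PIP − Pplat)/V̇ = (25.7 − 15.8) / 0.9833 = 9.9/0.9833 = 10.068 cmH2O·s/L.
C = Vt/(Pplat − PEEP) = 580.15 / (15.8 − 5) = 580.15/10.8 = 53.718 mL/cmH2O.
τ = R × C = 10.068 × 0.05372 L/cmH2O = 0.5409 s.
Fraction remaining at end-expiration = e^(−Te/τ) = e^(−1.00/0.5409) = 0.1574 → 15.74%.

15.7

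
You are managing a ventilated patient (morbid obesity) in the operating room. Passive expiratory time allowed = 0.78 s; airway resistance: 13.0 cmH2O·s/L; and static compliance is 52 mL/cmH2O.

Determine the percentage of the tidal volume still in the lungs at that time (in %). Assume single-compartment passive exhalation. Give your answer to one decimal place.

τ = R × C = 13.0 × 52 mL/cmH2O = 13.0 × 0.052 L/cmH2O = 0.676 s.
Passive exhalation: V(t)/V₀ = e^(−t/τ) = e^(−0.78/0.676) = 0.3154.
Fraction remaining = 0.3154 → 31.54%.

31.5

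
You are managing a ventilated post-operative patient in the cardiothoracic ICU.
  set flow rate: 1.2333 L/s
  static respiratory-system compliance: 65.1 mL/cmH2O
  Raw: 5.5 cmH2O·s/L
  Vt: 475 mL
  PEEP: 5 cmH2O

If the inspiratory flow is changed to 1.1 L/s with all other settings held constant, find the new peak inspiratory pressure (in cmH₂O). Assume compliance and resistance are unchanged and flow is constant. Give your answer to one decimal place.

PIP = Vt/C + R·V̇ + PEEP (constant-flow equation of motion).
Only the resistive term changes: ΔPIP = R × ΔV̇ = 5.5 × (1.1 − 1.2333) = 5.5 × -0.1333 = -0.7332 cmH2O.
Original PIP = 475/65.1 + 5.5×1.2333 + 5 = 19.08 cmH2O; new PIP = 19.08 + (-0.7332) = 18.347 cmH2O.

18.3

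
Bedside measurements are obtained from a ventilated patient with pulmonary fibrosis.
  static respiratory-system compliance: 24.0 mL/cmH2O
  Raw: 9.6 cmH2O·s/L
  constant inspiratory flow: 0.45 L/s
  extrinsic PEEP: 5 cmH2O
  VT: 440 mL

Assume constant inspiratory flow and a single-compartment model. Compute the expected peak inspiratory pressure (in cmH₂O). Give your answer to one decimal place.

27.7

Equation of motion (constant flow): PIP = Vt/C + R·V̇ + PEEP.
PIP = 440/24.0 + 9.6×0.45 + 5 = 18.333 + 4.32 + 5 = 27.653 cmH2O.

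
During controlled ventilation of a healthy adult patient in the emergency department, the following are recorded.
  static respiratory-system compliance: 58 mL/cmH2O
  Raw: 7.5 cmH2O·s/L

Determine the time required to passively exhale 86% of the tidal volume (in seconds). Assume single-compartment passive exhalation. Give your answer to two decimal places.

τ = R × C = 7.5 × 58 mL/cmH2O = 7.5 × 0.058 L/cmH2O = 0.435 s.
Exhaled fraction f = 1 − e^(−t/τ) → t = −τ·ln(1 − f) = −0.435·ln(0.14) = 0.8553 s.

0.86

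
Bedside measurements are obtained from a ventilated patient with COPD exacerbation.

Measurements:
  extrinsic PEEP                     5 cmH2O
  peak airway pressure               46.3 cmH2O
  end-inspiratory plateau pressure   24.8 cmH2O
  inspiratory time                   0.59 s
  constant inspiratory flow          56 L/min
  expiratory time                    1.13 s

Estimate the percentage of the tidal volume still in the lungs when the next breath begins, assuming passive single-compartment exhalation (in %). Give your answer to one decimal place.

17.1

Flow: 56 L/min ÷ 60 = 0.9333 L/s.
Vt = flow × Ti = 0.9333 L/s × 0.59 s × 1000 mL/L = 550.65 mL.
R = (PIP − Pplat)/V̇ = (46.3 − 24.8) / 0.9333 = 21.5/0.9333 = 23.037 cmH2O·s/L.
C = Vt/(Pplat − PEEP) = 550.65 / (24.8 − 5) = 550.65/19.8 = 27.811 mL/cmH2O.
τ = R × C = 23.037 × 0.02781 L/cmH2O = 0.6407 s.
Fraction remaining at end-expiration = e^(−Te/τ) = e^(−1.13/0.6407) = 0.1714 → 17.14%.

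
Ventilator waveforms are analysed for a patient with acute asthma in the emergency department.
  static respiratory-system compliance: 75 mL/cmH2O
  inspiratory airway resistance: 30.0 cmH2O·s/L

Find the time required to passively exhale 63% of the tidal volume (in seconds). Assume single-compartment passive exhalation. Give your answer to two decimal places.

2.24

τ = R × C = 30.0 × 75 mL/cmH2O = 30.0 × 0.075 L/cmH2O = 2.25 s.
Exhaled fraction f = 1 − e^(−t/τ) → t = −τ·ln(1 − f) = −2.25·ln(0.37) = 2.237 s.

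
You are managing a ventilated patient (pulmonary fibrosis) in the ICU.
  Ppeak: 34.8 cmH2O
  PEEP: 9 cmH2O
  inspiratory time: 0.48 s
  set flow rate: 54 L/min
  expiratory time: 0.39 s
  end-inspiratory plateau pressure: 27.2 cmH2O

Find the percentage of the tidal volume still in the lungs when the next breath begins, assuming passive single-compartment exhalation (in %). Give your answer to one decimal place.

14.3

Flow: 54 L/min ÷ 60 = 0.9 L/s.
Vt = flow × Ti = 0.9 L/s × 0.48 s × 1000 mL/L = 432.0 mL.
R = (PIP − Pplat)/V̇ = (34.8 − 27.2) / 0.9 = 7.6/0.9 = 8.444 cmH2O·s/L.
C = Vt/(Pplat − PEEP) = 432.0 / (27.2 − 9) = 432.0/18.2 = 23.736 mL/cmH2O.
τ = R × C = 8.444 × 0.02374 L/cmH2O = 0.2005 s.
Fraction remaining at end-expiration = e^(−Te/τ) = e^(−0.39/0.2005) = 0.143 → 14.3%.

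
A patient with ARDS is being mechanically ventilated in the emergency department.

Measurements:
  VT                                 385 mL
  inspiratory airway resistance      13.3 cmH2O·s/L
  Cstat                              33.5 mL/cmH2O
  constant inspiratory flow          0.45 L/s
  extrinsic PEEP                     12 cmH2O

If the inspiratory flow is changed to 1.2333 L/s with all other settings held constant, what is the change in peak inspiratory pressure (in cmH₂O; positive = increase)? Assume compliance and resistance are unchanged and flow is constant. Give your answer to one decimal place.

PIP = Vt/C + R·V̇ + PEEP (constant-flow equation of motion).
Only the resistive term changes: ΔPIP = R × ΔV̇ = 13.3 × (1.2333 − 0.45) = 13.3 × 0.7833 = 10.418 cmH2O.

10.4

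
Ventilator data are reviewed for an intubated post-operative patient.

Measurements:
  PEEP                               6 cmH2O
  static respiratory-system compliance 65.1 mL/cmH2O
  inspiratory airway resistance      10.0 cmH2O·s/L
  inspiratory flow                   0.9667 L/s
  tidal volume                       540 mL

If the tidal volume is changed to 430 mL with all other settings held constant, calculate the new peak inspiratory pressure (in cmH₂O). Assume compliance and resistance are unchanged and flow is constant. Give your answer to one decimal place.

PIP = Vt/C + R·V̇ + PEEP (constant-flow equation of motion).
Only the elastic term changes: ΔPIP = ΔVt / C = (430 − 540) / 65.1 = -1.69 cmH2O.
Original PIP = 540/65.1 + 10.0×0.9667 + 6 = 23.962 cmH2O; new PIP = 23.962 + (-1.69) = 22.272 cmH2O.

22.3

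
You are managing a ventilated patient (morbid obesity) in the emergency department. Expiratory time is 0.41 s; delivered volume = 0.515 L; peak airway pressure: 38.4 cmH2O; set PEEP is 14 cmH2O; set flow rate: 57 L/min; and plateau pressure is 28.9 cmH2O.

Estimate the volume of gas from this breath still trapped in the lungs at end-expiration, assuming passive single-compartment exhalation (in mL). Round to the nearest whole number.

157

Flow: 57 L/min ÷ 60 = 0.95 L/s.
R = (PIP − Pplat)/V̇ = (38.4 − 28.9) / 0.95 = 9.5/0.95 = 10.0 cmH2O·s/L.
C = Vt/(Pplat − PEEP) = 515.0 / (28.9 − 14) = 515.0/14.9 = 34.564 mL/cmH2O.
τ = R × C = 10.0 × 0.03456 L/cmH2O = 0.3456 s.
Fraction remaining = e^(−Te/τ) = e^(−0.41/0.3456) = 0.3053.
Trapped volume = 515.0 × 0.3053 = 157.23 mL.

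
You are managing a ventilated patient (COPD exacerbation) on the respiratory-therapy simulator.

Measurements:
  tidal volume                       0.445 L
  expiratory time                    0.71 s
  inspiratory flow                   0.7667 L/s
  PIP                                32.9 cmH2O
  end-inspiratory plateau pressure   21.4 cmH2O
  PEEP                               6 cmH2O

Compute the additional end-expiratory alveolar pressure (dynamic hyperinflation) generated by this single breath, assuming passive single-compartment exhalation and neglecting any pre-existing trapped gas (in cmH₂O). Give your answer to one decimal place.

3.0

R = (PIP − Pplat)/V̇ = (32.9 − 21.4) / 0.7667 = 11.5/0.7667 = 14.999 cmH2O·s/L.
C = Vt/(Pplat − PEEP) = 445.0 / (21.4 − 6) = 445.0/15.4 = 28.896 mL/cmH2O.
τ = R × C = 14.999 × 0.0289 L/cmH2O = 0.4335 s.
Fraction remaining = e^(−Te/τ) = e^(−0.71/0.4335) = 0.1944; trapped volume = 445.0 × 0.1944 = 86.508 mL.
Additional alveolar pressure from trapping ≈ V_trapped / C = 86.508 / 28.896 = 2.994 cmH2O.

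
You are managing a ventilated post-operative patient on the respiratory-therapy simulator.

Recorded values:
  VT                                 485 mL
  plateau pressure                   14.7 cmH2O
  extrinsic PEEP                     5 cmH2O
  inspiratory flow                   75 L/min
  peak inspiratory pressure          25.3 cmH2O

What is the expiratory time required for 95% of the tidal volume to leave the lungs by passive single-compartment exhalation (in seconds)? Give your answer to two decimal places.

1.27

Flow: 75 L/min ÷ 60 = 1.25 L/s.
R = (PIP − Pplat)/V̇ = (25.3 − 14.7) / 1.25 = 10.6/1.25 = 8.48 cmH2O·s/L.
C = Vt/(Pplat − PEEP) = 485.0 / (14.7 − 5) = 485.0/9.7 = 50.0 mL/cmH2O.
τ = R × C = 8.48 × 0.05 L/cmH2O = 0.424 s.
t = −τ·ln(1 − 0.95) = −0.424·ln(0.05) = 1.27 s.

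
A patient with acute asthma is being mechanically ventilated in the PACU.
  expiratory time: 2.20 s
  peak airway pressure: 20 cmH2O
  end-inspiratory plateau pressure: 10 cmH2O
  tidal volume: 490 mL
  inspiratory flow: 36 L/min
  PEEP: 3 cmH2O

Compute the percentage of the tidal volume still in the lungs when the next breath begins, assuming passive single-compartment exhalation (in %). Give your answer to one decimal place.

Flow: 36 L/min ÷ 60 = 0.6 L/s.
R = (PIP − Pplat)/V̇ = (20 − 10) / 0.6 = 10.0/0.6 = 16.667 cmH2O·s/L.
C = Vt/(Pplat − PEEP) = 490.0 / (10 − 3) = 490.0/7.0 = 70.0 mL/cmH2O.
τ = R × C = 16.667 × 0.07 L/cmH2O = 1.167 s.
Fraction remaining at end-expiration = e^(−Te/τ) = e^(−2.20/1.167) = 0.1518 → 15.18%.

15.2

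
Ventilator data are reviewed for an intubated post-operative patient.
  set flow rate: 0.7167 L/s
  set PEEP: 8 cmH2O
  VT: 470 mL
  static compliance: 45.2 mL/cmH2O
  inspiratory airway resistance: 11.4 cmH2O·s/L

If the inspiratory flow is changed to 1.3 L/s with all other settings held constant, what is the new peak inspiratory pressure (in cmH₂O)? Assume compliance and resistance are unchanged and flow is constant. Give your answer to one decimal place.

PIP = Vt/C + R·V̇ + PEEP (constant-flow equation of motion).
Only the resistive term changes: ΔPIP = R × ΔV̇ = 11.4 × (1.3 − 0.7167) = 11.4 × 0.5833 = 6.65 cmH2O.
Original PIP = 470/45.2 + 11.4×0.7167 + 8 = 26.569 cmH2O; new PIP = 26.569 + (6.65) = 33.219 cmH2O.

33.2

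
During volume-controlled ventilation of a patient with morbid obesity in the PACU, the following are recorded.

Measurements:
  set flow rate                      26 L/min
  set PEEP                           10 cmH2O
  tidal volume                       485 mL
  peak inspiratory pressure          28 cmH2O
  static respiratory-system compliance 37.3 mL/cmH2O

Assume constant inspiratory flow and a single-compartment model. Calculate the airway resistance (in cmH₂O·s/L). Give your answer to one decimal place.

Flow: 26 L/min ÷ 60 = 0.4333 L/s.
Equation of motion (constant flow): PIP = Vt/C + R·V̇ + PEEP.
R·V̇ = PIP − Vt/C − PEEP = 28 − 485/37.3 − 10 = 28 − 13.003 − 10 = 4.997 cmH2O.
R = 4.997 / 0.4333 = 11.532 cmH2O·s/L.

11.5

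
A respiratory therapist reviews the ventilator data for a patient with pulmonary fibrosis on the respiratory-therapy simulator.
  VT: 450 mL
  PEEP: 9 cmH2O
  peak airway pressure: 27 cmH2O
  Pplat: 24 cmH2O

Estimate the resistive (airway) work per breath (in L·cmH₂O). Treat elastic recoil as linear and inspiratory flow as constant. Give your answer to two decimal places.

With constant inspiratory flow the resistive pressure is constant at PIP − Pplat = 27 − 24 = 3.0 cmH2O, so resistive work = 3.0 × 0.450 = 1.35 L·cmH2O.

1.35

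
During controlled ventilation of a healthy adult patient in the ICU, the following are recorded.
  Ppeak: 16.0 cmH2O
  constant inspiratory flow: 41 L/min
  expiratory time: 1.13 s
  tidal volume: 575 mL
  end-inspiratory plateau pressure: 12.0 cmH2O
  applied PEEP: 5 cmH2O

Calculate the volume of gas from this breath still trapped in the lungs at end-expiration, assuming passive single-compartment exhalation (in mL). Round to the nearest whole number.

55

Flow: 41 L/min ÷ 60 = 0.6833 L/s.
R = (PIP − Pplat)/V̇ = (16.0 − 12.0) / 0.6833 = 4.0/0.6833 = 5.854 cmH2O·s/L.
C = Vt/(Pplat − PEEP) = 575.0 / (12.0 − 5) = 575.0/7.0 = 82.143 mL/cmH2O.
τ = R × C = 5.854 × 0.08214 L/cmH2O = 0.4808 s.
Fraction remaining = e^(−Te/τ) = e^(−1.13/0.4808) = 0.09535.
Trapped volume = 575.0 × 0.09535 = 54.826 mL.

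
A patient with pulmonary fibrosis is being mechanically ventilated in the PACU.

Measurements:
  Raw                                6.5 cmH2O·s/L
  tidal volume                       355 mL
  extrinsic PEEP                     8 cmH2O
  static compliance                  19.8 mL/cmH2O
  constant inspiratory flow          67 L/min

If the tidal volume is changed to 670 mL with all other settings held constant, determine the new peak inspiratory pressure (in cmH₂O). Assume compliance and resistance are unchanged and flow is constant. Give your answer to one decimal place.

49.1

Flow: 67 L/min ÷ 60 = 1.1167 L/s.
PIP = Vt/C + R·V̇ + PEEP (constant-flow equation of motion).
Only the elastic term changes: ΔPIP = ΔVt / C = (670 − 355) / 19.8 = 15.909 cmH2O.
Original PIP = 355/19.8 + 6.5×1.1167 + 8 = 33.188 cmH2O; new PIP = 33.188 + (15.909) = 49.097 cmH2O.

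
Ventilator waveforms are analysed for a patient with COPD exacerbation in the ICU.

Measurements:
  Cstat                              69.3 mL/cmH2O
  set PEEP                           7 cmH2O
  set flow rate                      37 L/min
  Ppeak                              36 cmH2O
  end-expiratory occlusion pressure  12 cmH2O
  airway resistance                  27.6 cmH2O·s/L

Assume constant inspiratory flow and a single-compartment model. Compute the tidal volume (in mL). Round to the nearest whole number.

Flow: 37 L/min ÷ 60 = 0.6167 L/s.
Total PEEP = 12 cmH2O (set 7 + intrinsic 5); this is the baseline alveolar pressure.
Equation of motion (constant flow): PIP = Vt/C + R·V̇ + PEEP.
Vt/C = PIP − R·V̇ − PEEP = 36 − 17.021 − 12 = 6.979 cmH2O.
Vt = C × 6.979 = 69.3 × 6.979 = 483.64 mL.

484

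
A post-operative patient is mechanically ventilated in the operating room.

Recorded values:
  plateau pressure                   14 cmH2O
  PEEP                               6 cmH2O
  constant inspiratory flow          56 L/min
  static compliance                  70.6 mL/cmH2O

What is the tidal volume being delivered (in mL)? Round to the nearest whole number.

565

Vt = Cstat × (Pplat − PEEP) = 70.6 × (14 − 6) = 70.6 × 8.0 = 564.8 mL.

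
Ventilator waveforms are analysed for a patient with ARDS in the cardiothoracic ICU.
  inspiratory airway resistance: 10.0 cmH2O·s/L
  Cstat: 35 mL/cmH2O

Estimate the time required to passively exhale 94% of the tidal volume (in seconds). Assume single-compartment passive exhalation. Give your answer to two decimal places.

τ = R × C = 10.0 × 35 mL/cmH2O = 10.0 × 0.035 L/cmH2O = 0.35 s.
Exhaled fraction f = 1 − e^(−t/τ) → t = −τ·ln(1 − f) = −0.35·ln(0.06) = 0.9847 s.

0.98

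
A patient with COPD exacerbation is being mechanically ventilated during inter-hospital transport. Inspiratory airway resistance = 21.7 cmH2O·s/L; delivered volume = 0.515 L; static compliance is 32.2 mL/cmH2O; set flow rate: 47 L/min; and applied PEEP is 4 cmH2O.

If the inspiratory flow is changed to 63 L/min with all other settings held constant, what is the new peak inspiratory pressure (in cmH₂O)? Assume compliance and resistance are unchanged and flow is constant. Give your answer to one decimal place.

Flow: 47 L/min ÷ 60 = 0.7833 L/s.
New flow: 63 L/min ÷ 60 = 1.05 L/s.
PIP = Vt/C + R·V̇ + PEEP (constant-flow equation of motion).
Only the resistive term changes: ΔPIP = R × ΔV̇ = 21.7 × (1.05 − 0.7833) = 21.7 × 0.2667 = 5.787 cmH2O.
Original PIP = 515/32.2 + 21.7×0.7833 + 4 = 36.991 cmH2O; new PIP = 36.991 + (5.787) = 42.778 cmH2O.

42.8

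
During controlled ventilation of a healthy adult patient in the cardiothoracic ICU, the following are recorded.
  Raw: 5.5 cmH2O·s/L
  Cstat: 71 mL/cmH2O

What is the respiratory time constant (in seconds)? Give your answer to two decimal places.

0.39

τ = R × C = 5.5 × 71 mL/cmH2O = 5.5 × 0.071 L/cmH2O = 0.3905 s.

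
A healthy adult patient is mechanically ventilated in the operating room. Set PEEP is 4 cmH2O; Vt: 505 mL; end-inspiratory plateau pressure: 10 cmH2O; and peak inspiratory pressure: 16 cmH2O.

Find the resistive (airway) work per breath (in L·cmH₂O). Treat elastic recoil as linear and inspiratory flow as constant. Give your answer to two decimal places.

With constant inspiratory flow the resistive pressure is constant at PIP − Pplat = 16 − 10 = 6.0 cmH2O, so resistive work = 6.0 × 0.505 = 3.03 L·cmH2O.

3.03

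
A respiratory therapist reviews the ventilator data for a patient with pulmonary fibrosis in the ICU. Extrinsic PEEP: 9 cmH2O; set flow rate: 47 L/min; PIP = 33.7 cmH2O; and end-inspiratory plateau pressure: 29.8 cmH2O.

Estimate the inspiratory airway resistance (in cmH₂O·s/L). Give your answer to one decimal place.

Flow: 47 L/min ÷ 60 = 0.7833 L/s.
Raw = (PIP − Pplat) / flow = (33.7 − 29.8) / 0.7833 = 3.9 / 0.7833 = 4.979 cmH2O·s/L.

5.0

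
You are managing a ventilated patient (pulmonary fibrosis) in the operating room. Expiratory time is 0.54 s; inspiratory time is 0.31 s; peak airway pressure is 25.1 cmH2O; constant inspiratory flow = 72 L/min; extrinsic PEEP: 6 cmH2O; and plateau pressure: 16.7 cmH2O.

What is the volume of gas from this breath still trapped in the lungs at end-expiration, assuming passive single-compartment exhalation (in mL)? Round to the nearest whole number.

40

Flow: 72 L/min ÷ 60 = 1.2 L/s.
Vt = flow × Ti = 1.2 L/s × 0.31 s × 1000 mL/L = 372.0 mL.
R = (PIP − Pplat)/V̇ = (25.1 − 16.7) / 1.2 = 8.4/1.2 = 7.0 cmH2O·s/L.
C = Vt/(Pplat − PEEP) = 372.0 / (16.7 − 6) = 372.0/10.7 = 34.766 mL/cmH2O.
τ = R × C = 7.0 × 0.03477 L/cmH2O = 0.2434 s.
Fraction remaining = e^(−Te/τ) = e^(−0.54/0.2434) = 0.1088.
Trapped volume = 372.0 × 0.1088 = 40.474 mL.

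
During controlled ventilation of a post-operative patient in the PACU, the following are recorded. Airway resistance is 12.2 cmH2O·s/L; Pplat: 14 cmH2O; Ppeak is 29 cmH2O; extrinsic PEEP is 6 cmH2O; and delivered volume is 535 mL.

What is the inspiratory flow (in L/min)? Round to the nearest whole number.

74

flow = (PIP − Pplat) / Raw = (29 − 14) / 12.2 = 1.23 L/s × 60 = 73.8 L/min.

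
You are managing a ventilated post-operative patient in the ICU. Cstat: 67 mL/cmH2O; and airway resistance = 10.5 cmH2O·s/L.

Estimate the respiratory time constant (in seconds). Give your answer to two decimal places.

0.70

τ = R × C = 10.5 × 67 mL/cmH2O = 10.5 × 0.067 L/cmH2O = 0.7035 s.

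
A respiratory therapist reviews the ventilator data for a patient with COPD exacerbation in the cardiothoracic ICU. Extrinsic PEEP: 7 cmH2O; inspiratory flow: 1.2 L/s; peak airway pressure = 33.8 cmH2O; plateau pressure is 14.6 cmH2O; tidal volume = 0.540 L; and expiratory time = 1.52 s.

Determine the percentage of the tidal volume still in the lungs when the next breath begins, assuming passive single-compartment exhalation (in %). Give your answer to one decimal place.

R = (PIP − Pplat)/V̇ = (33.8 − 14.6) / 1.2 = 19.2/1.2 = 16.0 cmH2O·s/L.
C = Vt/(Pplat − PEEP) = 540.0 / (14.6 − 7) = 540.0/7.6 = 71.053 mL/cmH2O.
τ = R × C = 16.0 × 0.07105 L/cmH2O = 1.137 s.
Fraction remaining at end-expiration = e^(−Te/τ) = e^(−1.52/1.137) = 0.2627 → 26.27%.

26.3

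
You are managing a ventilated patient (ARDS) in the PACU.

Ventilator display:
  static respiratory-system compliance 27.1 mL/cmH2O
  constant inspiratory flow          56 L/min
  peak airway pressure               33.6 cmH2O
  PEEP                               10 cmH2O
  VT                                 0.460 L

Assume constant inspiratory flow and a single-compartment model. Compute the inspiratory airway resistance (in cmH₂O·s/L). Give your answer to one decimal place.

Flow: 56 L/min ÷ 60 = 0.9333 L/s.
Equation of motion (constant flow): PIP = Vt/C + R·V̇ + PEEP.
R·V̇ = PIP − Vt/C − PEEP = 33.6 − 460/27.1 − 10 = 33.6 − 16.974 − 10 = 6.626 cmH2O.
R = 6.626 / 0.9333 = 7.1 cmH2O·s/L.

7.1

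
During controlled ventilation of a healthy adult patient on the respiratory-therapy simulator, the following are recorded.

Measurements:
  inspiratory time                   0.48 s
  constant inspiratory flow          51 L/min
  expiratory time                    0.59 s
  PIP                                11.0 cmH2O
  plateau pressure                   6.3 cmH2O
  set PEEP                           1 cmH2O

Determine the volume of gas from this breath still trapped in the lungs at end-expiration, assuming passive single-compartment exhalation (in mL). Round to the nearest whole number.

Flow: 51 L/min ÷ 60 = 0.85 L/s.
Vt = flow × Ti = 0.85 L/s × 0.48 s × 1000 mL/L = 408.0 mL.
R = (PIP − Pplat)/V̇ = (11.0 − 6.3) / 0.85 = 4.7/0.85 = 5.529 cmH2O·s/L.
C = Vt/(Pplat − PEEP) = 408.0 / (6.3 − 1) = 408.0/5.3 = 76.981 mL/cmH2O.
τ = R × C = 5.529 × 0.07698 L/cmH2O = 0.4256 s.
Fraction remaining = e^(−Te/τ) = e^(−0.59/0.4256) = 0.25.
Trapped volume = 408.0 × 0.25 = 102.0 mL.

102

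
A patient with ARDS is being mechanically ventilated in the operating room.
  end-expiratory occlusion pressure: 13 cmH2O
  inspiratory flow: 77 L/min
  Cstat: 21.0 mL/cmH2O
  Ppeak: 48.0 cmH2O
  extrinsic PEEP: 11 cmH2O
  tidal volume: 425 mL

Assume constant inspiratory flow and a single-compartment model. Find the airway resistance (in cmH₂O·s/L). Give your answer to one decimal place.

11.5

Flow: 77 L/min ÷ 60 = 1.2833 L/s.
Total PEEP = 13 cmH2O (set 11 + intrinsic 2); this is the baseline alveolar pressure.
Equation of motion (constant flow): PIP = Vt/C + R·V̇ + PEEP.
R·V̇ = PIP − Vt/C − PEEP = 48.0 − 425/21.0 − 13 = 48.0 − 20.238 − 13 = 14.762 cmH2O.
R = 14.762 / 1.2833 = 11.503 cmH2O·s/L.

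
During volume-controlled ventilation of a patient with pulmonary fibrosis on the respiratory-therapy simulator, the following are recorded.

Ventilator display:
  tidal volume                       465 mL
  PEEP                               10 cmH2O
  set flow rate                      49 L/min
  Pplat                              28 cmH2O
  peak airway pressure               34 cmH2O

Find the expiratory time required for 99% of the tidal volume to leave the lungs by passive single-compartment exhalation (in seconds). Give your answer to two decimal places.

Flow: 49 L/min ÷ 60 = 0.8167 L/s.
R = (PIP − Pplat)/V̇ = (34 − 28) / 0.8167 = 6.0/0.8167 = 7.347 cmH2O·s/L.
C = Vt/(Pplat − PEEP) = 465.0 / (28 − 10) = 465.0/18.0 = 25.833 mL/cmH2O.
τ = R × C = 7.347 × 0.02583 L/cmH2O = 0.1898 s.
t = −τ·ln(1 − 0.99) = −0.1898·ln(0.01) = 0.8741 s.

0.87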